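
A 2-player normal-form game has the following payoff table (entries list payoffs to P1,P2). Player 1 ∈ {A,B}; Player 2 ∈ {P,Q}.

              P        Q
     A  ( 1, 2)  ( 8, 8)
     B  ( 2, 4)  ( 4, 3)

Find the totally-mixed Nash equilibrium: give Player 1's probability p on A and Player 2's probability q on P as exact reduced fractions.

P1 indiff ⇒ q·1+(1-q)·8 = q·2+(1-q)·4 ⇒ q(-1) = (1-q)(-4) ⇒ q = 4/5
P2 indiff ⇒ p·2+(1-p)·4 = p·8+(1-p)·3 ⇒ p(-6) = (1-p)(-1) ⇒ p = 1/7

P1 mixes 1/7 on A; P2 mixes 4/5 on P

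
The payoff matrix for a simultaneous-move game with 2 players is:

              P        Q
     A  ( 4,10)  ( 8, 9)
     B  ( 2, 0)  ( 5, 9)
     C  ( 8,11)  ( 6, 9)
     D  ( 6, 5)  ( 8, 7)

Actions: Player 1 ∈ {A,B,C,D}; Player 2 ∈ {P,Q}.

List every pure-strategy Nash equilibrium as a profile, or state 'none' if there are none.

PSNE = {(C,P), (D,Q)}

(A,P): not NE [P1→C gives 8>4]
(A,Q): not NE [P2→P gives 10>9]
(B,P): not NE [P1→C gives 8>2; P2→Q gives 9>0]
(B,Q): not NE [P1→D gives 8>5]
(C,P): NE
(C,Q): not NE [P1→D gives 8>6; P2→P gives 11>9]
(D,P): not NE [P1→C gives 8>6; P2→Q gives 7>5]
(D,Q): NE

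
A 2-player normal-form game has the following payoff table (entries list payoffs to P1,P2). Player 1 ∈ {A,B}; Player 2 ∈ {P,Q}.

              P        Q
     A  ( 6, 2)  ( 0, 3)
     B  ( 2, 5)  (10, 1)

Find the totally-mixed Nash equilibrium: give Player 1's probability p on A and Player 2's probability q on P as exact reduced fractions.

P1 mixes 4/5 on A; P2 mixes 5/7 on P

P1 indiff ⇒ q·6+(1-q)·0 = q·2+(1-q)·10 ⇒ q(4) = (1-q)(10) ⇒ q = 5/7
P2 indiff ⇒ p·2+(1-p)·5 = p·3+(1-p)·1 ⇒ p(-1) = (1-p)(-4) ⇒ p = 4/5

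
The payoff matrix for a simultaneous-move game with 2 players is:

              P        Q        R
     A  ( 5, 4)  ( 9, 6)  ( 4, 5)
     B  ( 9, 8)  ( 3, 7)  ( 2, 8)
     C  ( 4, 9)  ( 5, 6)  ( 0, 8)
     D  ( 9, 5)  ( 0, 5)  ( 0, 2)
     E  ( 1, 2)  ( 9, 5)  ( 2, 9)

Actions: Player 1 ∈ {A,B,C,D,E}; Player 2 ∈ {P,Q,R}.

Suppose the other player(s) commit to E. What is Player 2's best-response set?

argmax u_2 = {R}

u_2(P vs E) = 2
u_2(Q vs E) = 5
u_2(R vs E) = 9
max payoff 9 at {R}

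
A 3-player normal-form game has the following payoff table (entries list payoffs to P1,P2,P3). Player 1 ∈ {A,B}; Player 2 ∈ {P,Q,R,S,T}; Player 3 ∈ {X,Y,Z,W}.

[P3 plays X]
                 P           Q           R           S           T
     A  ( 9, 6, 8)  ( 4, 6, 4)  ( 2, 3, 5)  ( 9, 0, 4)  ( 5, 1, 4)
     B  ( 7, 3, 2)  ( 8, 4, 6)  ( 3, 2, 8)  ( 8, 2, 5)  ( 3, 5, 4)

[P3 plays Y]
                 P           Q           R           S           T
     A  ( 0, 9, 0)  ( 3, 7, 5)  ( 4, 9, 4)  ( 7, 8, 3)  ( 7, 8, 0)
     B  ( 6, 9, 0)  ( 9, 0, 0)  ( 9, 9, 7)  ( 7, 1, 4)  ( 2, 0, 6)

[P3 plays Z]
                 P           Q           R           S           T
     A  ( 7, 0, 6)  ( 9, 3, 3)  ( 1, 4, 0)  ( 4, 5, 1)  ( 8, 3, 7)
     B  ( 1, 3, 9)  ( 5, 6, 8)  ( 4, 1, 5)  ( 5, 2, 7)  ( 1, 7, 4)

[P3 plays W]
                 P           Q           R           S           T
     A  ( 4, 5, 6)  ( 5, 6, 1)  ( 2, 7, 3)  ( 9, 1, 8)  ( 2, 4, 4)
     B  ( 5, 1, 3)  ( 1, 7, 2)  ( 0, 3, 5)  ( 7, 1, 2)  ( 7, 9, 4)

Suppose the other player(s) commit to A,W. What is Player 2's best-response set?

u_2(P vs A,W) = 5
u_2(Q vs A,W) = 6
u_2(R vs A,W) = 7
u_2(S vs A,W) = 1
u_2(T vs A,W) = 4
max payoff 7 at {R}

P2 best: {R}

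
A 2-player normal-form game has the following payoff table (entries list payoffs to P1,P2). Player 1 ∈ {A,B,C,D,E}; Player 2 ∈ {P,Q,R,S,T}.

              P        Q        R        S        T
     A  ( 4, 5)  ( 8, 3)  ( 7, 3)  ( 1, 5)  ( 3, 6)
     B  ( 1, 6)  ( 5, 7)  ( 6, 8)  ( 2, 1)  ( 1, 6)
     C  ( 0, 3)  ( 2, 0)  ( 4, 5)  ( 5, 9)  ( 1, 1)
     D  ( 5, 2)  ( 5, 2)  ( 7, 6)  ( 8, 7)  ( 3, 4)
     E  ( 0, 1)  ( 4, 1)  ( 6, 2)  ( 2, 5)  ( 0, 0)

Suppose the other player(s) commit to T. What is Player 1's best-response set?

argmax u_1 = {A,D}

u_1(A vs T) = 3
u_1(B vs T) = 1
u_1(C vs T) = 1
u_1(D vs T) = 3
u_1(E vs T) = 0
max payoff 3 at {A,D}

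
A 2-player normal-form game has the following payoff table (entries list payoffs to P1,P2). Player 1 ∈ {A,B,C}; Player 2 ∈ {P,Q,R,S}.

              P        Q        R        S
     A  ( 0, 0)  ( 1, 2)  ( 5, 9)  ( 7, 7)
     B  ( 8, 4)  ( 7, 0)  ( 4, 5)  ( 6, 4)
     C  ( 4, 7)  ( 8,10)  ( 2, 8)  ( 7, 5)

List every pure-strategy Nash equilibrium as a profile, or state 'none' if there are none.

Nash profiles: (A,R), (C,Q)

(A,P): not NE [P1→B gives 8>0; P2→R gives 9>0]
(A,Q): not NE [P1→C gives 8>1; P2→R gives 9>2]
(A,R): NE
(A,S): not NE [P2→R gives 9>7]
(B,P): not NE [P2→R gives 5>4]
(B,Q): not NE [P1→C gives 8>7; P2→R gives 5>0]
(B,R): not NE [P1→A gives 5>4]
(B,S): not NE [P1→C gives 7>6; P2→R gives 5>4]
(C,P): not NE [P1→B gives 8>4; P2→Q gives 10>7]
(C,Q): NE
(C,R): not NE [P1→A gives 5>2; P2→Q gives 10>8]
(C,S): not NE [P2→Q gives 10>5]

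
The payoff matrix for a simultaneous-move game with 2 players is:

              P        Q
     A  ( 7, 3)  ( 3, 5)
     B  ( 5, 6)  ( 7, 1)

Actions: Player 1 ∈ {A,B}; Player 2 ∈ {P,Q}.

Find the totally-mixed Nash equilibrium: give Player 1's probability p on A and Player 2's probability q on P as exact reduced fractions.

(p,q) = (5/7, 2/3)

P1 indiff ⇒ q·7+(1-q)·3 = q·5+(1-q)·7 ⇒ q(2) = (1-q)(4) ⇒ q = 2/3
P2 indiff ⇒ p·3+(1-p)·6 = p·5+(1-p)·1 ⇒ p(-2) = (1-p)(-5) ⇒ p = 5/7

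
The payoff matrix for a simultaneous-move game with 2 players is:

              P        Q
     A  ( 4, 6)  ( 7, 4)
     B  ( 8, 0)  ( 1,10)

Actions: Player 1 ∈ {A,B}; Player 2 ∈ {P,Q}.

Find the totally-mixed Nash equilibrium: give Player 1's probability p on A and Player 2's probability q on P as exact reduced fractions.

(p,q) = (5/6, 3/5)

P1 indiff ⇒ q·4+(1-q)·7 = q·8+(1-q)·1 ⇒ q(-4) = (1-q)(-6) ⇒ q = 3/5
P2 indiff ⇒ p·6+(1-p)·0 = p·4+(1-p)·10 ⇒ p(2) = (1-p)(10) ⇒ p = 5/6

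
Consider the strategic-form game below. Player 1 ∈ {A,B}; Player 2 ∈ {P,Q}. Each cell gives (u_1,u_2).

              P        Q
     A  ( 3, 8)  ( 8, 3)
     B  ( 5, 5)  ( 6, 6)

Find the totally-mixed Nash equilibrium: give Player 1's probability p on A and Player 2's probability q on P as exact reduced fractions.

P1 indiff ⇒ q·3+(1-q)·8 = q·5+(1-q)·6 ⇒ q(-2) = (1-q)(-2) ⇒ q = 1/2
P2 indiff ⇒ p·8+(1-p)·5 = p·3+(1-p)·6 ⇒ p(5) = (1-p)(1) ⇒ p = 1/6

P1 mixes 1/6 on A; P2 mixes 1/2 on P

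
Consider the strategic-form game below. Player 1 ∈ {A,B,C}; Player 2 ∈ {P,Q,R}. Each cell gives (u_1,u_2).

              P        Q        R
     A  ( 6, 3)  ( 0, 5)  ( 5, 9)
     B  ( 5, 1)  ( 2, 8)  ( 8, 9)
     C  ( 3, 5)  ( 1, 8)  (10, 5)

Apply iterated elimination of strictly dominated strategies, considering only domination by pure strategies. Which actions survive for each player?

P2 drop P (Q beats it: A:5>3 B:8>1 C:8>5)
P1 drop A (B beats it: Q:2>0 R:8>5)
P1→{B,C} P2→{Q,R}

IESDS → P1:{B,C} P2:{Q,R}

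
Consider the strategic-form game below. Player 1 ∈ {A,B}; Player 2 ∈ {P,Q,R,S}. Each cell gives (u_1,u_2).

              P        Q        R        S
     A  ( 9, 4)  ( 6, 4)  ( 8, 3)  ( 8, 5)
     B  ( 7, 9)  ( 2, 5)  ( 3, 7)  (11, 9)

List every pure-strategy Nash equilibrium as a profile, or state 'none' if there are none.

NE set: (B,S)

(A,P): not NE [P2→S gives 5>4]
(A,Q): not NE [P2→S gives 5>4]
(A,R): not NE [P2→S gives 5>3]
(A,S): not NE [P1→B gives 11>8]
(B,P): not NE [P1→A gives 9>7]
(B,Q): not NE [P1→A gives 6>2; P2→S gives 9>5]
(B,R): not NE [P1→A gives 8>3; P2→S gives 9>7]
(B,S): NE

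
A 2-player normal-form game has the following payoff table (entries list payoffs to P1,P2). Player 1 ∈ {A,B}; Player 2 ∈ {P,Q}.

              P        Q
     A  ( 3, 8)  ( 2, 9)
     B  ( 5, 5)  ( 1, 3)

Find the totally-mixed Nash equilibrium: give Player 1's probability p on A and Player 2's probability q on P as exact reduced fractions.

p=2/3, q=1/3

P1 indiff ⇒ q·3+(1-q)·2 = q·5+(1-q)·1 ⇒ q(-2) = (1-q)(-1) ⇒ q = 1/3
P2 indiff ⇒ p·8+(1-p)·5 = p·9+(1-p)·3 ⇒ p(-1) = (1-p)(-2) ⇒ p = 2/3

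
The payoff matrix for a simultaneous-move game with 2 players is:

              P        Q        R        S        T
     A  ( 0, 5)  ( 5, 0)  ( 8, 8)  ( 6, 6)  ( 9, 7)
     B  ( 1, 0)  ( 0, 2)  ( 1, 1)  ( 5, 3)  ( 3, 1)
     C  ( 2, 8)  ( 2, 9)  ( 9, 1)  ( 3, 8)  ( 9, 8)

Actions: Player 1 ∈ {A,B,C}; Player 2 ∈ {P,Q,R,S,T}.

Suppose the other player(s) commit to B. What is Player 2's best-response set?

P2 best: {S}

u_2(P vs B) = 0
u_2(Q vs B) = 2
u_2(R vs B) = 1
u_2(S vs B) = 3
u_2(T vs B) = 1
max payoff 3 at {S}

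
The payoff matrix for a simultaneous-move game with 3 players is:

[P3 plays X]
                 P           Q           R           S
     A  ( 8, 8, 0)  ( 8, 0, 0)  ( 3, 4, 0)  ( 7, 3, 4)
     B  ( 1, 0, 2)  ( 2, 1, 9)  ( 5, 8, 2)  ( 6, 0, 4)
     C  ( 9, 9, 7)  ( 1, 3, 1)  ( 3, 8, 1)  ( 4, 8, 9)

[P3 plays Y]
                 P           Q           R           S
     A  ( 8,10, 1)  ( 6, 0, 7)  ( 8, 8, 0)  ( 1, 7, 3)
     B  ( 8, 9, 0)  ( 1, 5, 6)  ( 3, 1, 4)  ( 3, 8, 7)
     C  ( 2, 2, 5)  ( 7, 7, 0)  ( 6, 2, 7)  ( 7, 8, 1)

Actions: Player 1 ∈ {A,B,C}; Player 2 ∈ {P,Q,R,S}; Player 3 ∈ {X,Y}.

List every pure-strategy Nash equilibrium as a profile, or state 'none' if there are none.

(A,P,X): not NE [P1→C gives 9>8; P3→Y gives 1>0]
(A,P,Y): NE
(A,Q,X): not NE [P2→P gives 8>0; P3→Y gives 7>0]
(A,Q,Y): not NE [P1→C gives 7>6; P2→P gives 10>0]
(A,R,X): not NE [P1→B gives 5>3; P2→P gives 8>4]
(A,R,Y): not NE [P2→P gives 10>8]
(A,S,X): not NE [P2→P gives 8>3]
(A,S,Y): not NE [P1→C gives 7>1; P2→P gives 10>7; P3→X gives 4>3]
(B,P,X): not NE [P1→C gives 9>1; P2→R gives 8>0]
(B,P,Y): not NE [P3→X gives 2>0]
(B,Q,X): not NE [P1→A gives 8>2; P2→R gives 8>1]
(B,Q,Y): not NE [P1→C gives 7>1; P2→P gives 9>5; P3→X gives 9>6]
(B,R,X): not NE [P3→Y gives 4>2]
(B,R,Y): not NE [P1→A gives 8>3; P2→P gives 9>1]
(B,S,X): not NE [P1→A gives 7>6; P2→R gives 8>0; P3→Y gives 7>4]
(B,S,Y): not NE [P1→C gives 7>3; P2→P gives 9>8]
(C,P,X): NE
(C,P,Y): not NE [P1→B gives 8>2; P2→S gives 8>2; P3→X gives 7>5]
(C,Q,X): not NE [P1→A gives 8>1; P2→P gives 9>3]
(C,Q,Y): not NE [P2→S gives 8>7; P3→X gives 1>0]
(C,R,X): not NE [P1→B gives 5>3; P2→P gives 9>8; P3→Y gives 7>1]
(C,R,Y): not NE [P1→A gives 8>6; P2→S gives 8>2]
(C,S,X): not NE [P1→A gives 7>4; P2→P gives 9>8]
(C,S,Y): not NE [P3→X gives 9>1]

NE set: (A,P,Y), (C,P,X)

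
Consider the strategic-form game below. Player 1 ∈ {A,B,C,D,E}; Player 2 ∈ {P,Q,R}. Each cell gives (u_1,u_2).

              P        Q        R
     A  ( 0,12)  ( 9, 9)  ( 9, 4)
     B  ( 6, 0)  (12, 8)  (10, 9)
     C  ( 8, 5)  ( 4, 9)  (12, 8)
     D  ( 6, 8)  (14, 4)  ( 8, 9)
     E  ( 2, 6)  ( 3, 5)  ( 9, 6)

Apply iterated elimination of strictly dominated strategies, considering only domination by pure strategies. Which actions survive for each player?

Remaining: P1:{B,C,D} P2:{Q,R}

P1 drop A (B beats it: P:6>0 Q:12>9 R:10>9)
P1 drop E (B beats it: P:6>2 Q:12>3 R:10>9)
P2 drop P (R beats it: B:9>0 C:8>5 D:9>8)
P1→{B,C,D} P2→{Q,R}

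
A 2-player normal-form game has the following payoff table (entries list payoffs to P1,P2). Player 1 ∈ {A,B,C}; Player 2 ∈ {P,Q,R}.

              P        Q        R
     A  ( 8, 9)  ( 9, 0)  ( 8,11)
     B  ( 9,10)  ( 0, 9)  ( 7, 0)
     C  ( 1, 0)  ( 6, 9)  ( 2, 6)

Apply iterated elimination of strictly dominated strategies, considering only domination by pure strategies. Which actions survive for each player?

Remaining: P1:{A,B} P2:{P,R}

P1 drop C (A beats it: P:8>1 Q:9>6 R:8>2)
P2 drop Q (P beats it: A:9>0 B:10>9)
P1→{A,B} P2→{P,R}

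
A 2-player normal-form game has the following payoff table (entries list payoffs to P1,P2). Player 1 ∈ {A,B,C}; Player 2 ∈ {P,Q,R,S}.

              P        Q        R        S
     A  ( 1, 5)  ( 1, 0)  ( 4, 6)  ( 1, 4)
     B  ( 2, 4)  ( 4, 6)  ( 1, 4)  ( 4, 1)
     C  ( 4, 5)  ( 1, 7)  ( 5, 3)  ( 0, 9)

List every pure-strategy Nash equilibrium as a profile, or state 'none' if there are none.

(A,P): not NE [P1→C gives 4>1; P2→R gives 6>5]
(A,Q): not NE [P1→B gives 4>1; P2→R gives 6>0]
(A,R): not NE [P1→C gives 5>4]
(A,S): not NE [P1→B gives 4>1; P2→R gives 6>4]
(B,P): not NE [P1→C gives 4>2; P2→Q gives 6>4]
(B,Q): NE
(B,R): not NE [P1→C gives 5>1; P2→Q gives 6>4]
(B,S): not NE [P2→Q gives 6>1]
(C,P): not NE [P2→S gives 9>5]
(C,Q): not NE [P1→B gives 4>1; P2→S gives 9>7]
(C,R): not NE [P2→S gives 9>3]
(C,S): not NE [P1→B gives 4>0]

NE set: (B,Q)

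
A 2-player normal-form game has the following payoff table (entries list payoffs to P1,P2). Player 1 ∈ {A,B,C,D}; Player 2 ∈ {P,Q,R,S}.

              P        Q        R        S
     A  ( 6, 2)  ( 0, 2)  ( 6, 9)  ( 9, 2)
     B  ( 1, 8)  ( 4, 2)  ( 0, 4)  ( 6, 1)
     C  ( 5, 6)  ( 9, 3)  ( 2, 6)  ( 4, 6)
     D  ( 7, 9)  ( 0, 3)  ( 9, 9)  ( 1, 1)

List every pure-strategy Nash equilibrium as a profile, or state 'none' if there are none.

PSNE = {(D,P), (D,R)}

(A,P): not NE [P1→D gives 7>6; P2→R gives 9>2]
(A,Q): not NE [P1→C gives 9>0; P2→R gives 9>2]
(A,R): not NE [P1→D gives 9>6]
(A,S): not NE [P2→R gives 9>2]
(B,P): not NE [P1→D gives 7>1]
(B,Q): not NE [P1→C gives 9>4; P2→P gives 8>2]
(B,R): not NE [P1→D gives 9>0; P2→P gives 8>4]
(B,S): not NE [P1→A gives 9>6; P2→P gives 8>1]
(C,P): not NE [P1→D gives 7>5]
(C,Q): not NE [P2→S gives 6>3]
(C,R): not NE [P1→D gives 9>2]
(C,S): not NE [P1→A gives 9>4]
(D,P): NE
(D,Q): not NE [P1→C gives 9>0; P2→R gives 9>3]
(D,R): NE
(D,S): not NE [P1→A gives 9>1; P2→R gives 9>1]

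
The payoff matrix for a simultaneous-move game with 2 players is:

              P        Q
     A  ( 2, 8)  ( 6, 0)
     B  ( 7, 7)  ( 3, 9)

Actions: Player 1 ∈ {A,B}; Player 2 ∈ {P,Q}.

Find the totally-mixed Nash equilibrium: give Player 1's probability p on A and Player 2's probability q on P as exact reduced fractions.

p=1/5, q=3/8

P1 indiff ⇒ q·2+(1-q)·6 = q·7+(1-q)·3 ⇒ q(-5) = (1-q)(-3) ⇒ q = 3/8
P2 indiff ⇒ p·8+(1-p)·7 = p·0+(1-p)·9 ⇒ p(8) = (1-p)(2) ⇒ p = 1/5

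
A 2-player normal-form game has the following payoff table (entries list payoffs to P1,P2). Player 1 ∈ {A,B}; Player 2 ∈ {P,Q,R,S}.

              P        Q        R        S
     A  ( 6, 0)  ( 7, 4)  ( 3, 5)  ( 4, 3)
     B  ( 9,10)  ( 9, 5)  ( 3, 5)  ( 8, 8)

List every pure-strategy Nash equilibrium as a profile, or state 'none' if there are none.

(A,P): not NE [P1→B gives 9>6; P2→R gives 5>0]
(A,Q): not NE [P1→B gives 9>7; P2→R gives 5>4]
(A,R): NE
(A,S): not NE [P1→B gives 8>4; P2→R gives 5>3]
(B,P): NE
(B,Q): not NE [P2→P gives 10>5]
(B,R): not NE [P2→P gives 10>5]
(B,S): not NE [P2→P gives 10>8]

Nash profiles: (A,R), (B,P)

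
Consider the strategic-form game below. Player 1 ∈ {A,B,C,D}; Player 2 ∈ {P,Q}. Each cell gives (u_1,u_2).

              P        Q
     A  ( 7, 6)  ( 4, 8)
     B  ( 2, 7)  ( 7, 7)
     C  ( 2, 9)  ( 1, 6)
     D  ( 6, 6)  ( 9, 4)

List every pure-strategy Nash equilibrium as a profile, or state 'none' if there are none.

PSNE: ∅

(A,P): not NE [P2→Q gives 8>6]
(A,Q): not NE [P1→D gives 9>4]
(B,P): not NE [P1→A gives 7>2]
(B,Q): not NE [P1→D gives 9>7]
(C,P): not NE [P1→A gives 7>2]
(C,Q): not NE [P1→D gives 9>1; P2→P gives 9>6]
(D,P): not NE [P1→A gives 7>6]
(D,Q): not NE [P2→P gives 6>4]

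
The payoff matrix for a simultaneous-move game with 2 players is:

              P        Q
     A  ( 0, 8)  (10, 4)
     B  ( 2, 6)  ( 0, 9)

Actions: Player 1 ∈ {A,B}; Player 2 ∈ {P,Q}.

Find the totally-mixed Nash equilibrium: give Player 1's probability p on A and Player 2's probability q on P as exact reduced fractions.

P1 indiff ⇒ q·0+(1-q)·10 = q·2+(1-q)·0 ⇒ q(-2) = (1-q)(-10) ⇒ q = 5/6
P2 indiff ⇒ p·8+(1-p)·6 = p·4+(1-p)·9 ⇒ p(4) = (1-p)(3) ⇒ p = 3/7

(p,q) = (3/7, 5/6)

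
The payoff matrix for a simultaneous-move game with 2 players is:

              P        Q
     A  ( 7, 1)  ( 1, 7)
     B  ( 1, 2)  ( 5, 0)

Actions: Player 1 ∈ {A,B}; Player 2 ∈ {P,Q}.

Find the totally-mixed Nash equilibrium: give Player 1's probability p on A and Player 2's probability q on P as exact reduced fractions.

P1 indiff ⇒ q·7+(1-q)·1 = q·1+(1-q)·5 ⇒ q(6) = (1-q)(4) ⇒ q = 2/5
P2 indiff ⇒ p·1+(1-p)·2 = p·7+(1-p)·0 ⇒ p(-6) = (1-p)(-2) ⇒ p = 1/4

(p,q) = (1/4, 2/5)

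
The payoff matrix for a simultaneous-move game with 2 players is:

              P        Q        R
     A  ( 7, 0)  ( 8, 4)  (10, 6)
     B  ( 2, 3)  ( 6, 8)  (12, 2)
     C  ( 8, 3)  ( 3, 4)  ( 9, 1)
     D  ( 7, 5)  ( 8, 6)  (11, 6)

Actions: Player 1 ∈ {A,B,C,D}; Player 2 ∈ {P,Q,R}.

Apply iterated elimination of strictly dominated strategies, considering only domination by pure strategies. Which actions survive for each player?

IESDS → P1:{A,B,D} P2:{Q,R}

P2 drop P (Q beats it: A:4>0 B:8>3 C:4>3 D:6>5)
P1 drop C (A beats it: Q:8>3 R:10>9)
P1→{A,B,D} P2→{Q,R}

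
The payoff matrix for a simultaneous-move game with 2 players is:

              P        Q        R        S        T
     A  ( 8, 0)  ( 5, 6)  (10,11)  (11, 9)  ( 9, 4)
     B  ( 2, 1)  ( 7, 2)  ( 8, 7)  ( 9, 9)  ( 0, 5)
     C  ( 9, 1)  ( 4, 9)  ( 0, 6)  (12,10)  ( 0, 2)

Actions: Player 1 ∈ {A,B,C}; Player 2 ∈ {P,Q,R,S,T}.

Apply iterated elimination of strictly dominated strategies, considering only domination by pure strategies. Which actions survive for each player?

Remaining: P1:{A,C} P2:{R,S}

P2 drop P (Q beats it: A:6>0 B:2>1 C:9>1)
P2 drop Q (S beats it: A:9>6 B:9>2 C:10>9)
P1 drop B (A beats it: R:10>8 S:11>9 T:9>0)
P2 drop T (R beats it: A:11>4 C:6>2)
P1→{A,C} P2→{R,S}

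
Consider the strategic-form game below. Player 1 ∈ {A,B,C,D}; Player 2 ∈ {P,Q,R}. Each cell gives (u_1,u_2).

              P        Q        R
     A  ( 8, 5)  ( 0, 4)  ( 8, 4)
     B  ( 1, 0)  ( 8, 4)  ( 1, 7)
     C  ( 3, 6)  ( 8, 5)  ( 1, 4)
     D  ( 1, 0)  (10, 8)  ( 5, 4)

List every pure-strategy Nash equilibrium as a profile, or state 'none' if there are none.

(A,P): NE
(A,Q): not NE [P1→D gives 10>0; P2→P gives 5>4]
(A,R): not NE [P2→P gives 5>4]
(B,P): not NE [P1→A gives 8>1; P2→R gives 7>0]
(B,Q): not NE [P1→D gives 10>8; P2→R gives 7>4]
(B,R): not NE [P1→A gives 8>1]
(C,P): not NE [P1→A gives 8>3]
(C,Q): not NE [P1→D gives 10>8; P2→P gives 6>5]
(C,R): not NE [P1→A gives 8>1; P2→P gives 6>4]
(D,P): not NE [P1→A gives 8>1; P2→Q gives 8>0]
(D,Q): NE
(D,R): not NE [P1→A gives 8>5; P2→Q gives 8>4]

Nash profiles: (A,P), (D,Q)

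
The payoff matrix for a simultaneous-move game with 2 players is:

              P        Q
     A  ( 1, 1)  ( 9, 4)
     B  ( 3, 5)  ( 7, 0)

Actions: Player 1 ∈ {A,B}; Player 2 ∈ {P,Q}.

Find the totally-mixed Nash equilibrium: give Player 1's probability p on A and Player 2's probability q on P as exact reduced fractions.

P1 indiff ⇒ q·1+(1-q)·9 = q·3+(1-q)·7 ⇒ q(-2) = (1-q)(-2) ⇒ q = 1/2
P2 indiff ⇒ p·1+(1-p)·5 = p·4+(1-p)·0 ⇒ p(-3) = (1-p)(-5) ⇒ p = 5/8

P1 mixes 5/8 on A; P2 mixes 1/2 on P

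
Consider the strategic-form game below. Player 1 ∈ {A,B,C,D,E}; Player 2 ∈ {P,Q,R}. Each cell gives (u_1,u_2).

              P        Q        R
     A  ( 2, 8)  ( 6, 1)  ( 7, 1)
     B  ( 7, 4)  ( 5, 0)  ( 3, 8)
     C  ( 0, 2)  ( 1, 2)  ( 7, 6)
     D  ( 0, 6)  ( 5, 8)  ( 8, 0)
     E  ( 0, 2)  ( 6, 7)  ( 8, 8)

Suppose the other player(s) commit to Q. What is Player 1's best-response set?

BR_1 = {A,E}

u_1(A vs Q) = 6
u_1(B vs Q) = 5
u_1(C vs Q) = 1
u_1(D vs Q) = 5
u_1(E vs Q) = 6
max payoff 6 at {A,E}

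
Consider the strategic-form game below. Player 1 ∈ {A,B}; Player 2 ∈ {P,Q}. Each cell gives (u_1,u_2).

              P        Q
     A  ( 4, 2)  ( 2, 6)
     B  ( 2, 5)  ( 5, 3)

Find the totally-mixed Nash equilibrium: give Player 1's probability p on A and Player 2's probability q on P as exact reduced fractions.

P1 indiff ⇒ q·4+(1-q)·2 = q·2+(1-q)·5 ⇒ q(2) = (1-q)(3) ⇒ q = 3/5
P2 indiff ⇒ p·2+(1-p)·5 = p·6+(1-p)·3 ⇒ p(-4) = (1-p)(-2) ⇒ p = 1/3

P1 mixes 1/3 on A; P2 mixes 3/5 on P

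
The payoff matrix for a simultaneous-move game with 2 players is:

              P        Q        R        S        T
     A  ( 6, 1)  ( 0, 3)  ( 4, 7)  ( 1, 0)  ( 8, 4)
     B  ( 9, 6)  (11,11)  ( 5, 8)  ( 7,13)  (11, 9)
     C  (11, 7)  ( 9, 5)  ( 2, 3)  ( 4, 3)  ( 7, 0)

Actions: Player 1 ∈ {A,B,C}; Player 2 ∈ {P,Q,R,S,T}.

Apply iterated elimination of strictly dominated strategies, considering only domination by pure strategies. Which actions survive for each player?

P1 drop A (B beats it: P:9>6 Q:11>0 R:5>4 S:7>1 T:11>8)
P2 drop R (Q beats it: B:11>8 C:5>3)
P2 drop T (Q beats it: B:11>9 C:5>0)
P1→{B,C} P2→{P,Q,S}

Remaining: P1:{B,C} P2:{P,Q,S}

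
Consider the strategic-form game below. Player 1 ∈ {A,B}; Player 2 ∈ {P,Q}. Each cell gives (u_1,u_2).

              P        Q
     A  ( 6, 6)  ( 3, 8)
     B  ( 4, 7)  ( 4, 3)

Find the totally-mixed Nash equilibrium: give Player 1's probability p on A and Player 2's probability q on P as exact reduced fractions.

P1 indiff ⇒ q·6+(1-q)·3 = q·4+(1-q)·4 ⇒ q(2) = (1-q)(1) ⇒ q = 1/3
P2 indiff ⇒ p·6+(1-p)·7 = p·8+(1-p)·3 ⇒ p(-2) = (1-p)(-4) ⇒ p = 2/3

P1 mixes 2/3 on A; P2 mixes 1/3 on P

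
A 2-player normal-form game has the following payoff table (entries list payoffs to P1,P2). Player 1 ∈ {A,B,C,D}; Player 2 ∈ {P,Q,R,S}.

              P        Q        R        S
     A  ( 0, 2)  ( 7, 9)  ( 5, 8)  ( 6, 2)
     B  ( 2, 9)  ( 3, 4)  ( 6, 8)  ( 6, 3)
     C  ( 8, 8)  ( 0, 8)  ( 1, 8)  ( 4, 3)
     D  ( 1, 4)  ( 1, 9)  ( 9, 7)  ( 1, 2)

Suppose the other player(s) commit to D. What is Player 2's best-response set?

BR_2 = {Q}

u_2(P vs D) = 4
u_2(Q vs D) = 9
u_2(R vs D) = 7
u_2(S vs D) = 2
max payoff 9 at {Q}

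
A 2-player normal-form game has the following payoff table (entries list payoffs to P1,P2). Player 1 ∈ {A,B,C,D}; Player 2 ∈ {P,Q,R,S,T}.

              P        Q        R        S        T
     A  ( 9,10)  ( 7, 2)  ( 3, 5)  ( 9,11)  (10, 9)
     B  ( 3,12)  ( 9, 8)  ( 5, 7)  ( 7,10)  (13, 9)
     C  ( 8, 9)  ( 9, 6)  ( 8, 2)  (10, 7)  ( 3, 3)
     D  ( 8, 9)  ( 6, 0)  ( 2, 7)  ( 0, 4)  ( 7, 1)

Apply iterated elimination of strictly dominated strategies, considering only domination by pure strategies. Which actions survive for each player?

P1 drop D (A beats it: P:9>8 Q:7>6 R:3>2 S:9>0 T:10>7)
P2 drop Q (P beats it: A:10>2 B:12>8 C:9>6)
P2 drop R (P beats it: A:10>5 B:12>7 C:9>2)
P2 drop T (P beats it: A:10>9 B:12>9 C:9>3)
P1 drop B (A beats it: P:9>3 S:9>7)
P1→{A,C} P2→{P,S}

Survivors P1:{A,C} P2:{P,S}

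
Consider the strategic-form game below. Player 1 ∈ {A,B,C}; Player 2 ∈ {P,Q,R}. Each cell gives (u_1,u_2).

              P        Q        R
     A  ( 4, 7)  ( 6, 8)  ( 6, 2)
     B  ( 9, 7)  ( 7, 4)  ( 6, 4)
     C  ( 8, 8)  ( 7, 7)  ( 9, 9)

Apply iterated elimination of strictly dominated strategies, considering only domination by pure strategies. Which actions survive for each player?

Survivors P1:{B,C} P2:{P,R}

P1 drop A (C beats it: P:8>4 Q:7>6 R:9>6)
P2 drop Q (P beats it: B:7>4 C:8>7)
P1→{B,C} P2→{P,R}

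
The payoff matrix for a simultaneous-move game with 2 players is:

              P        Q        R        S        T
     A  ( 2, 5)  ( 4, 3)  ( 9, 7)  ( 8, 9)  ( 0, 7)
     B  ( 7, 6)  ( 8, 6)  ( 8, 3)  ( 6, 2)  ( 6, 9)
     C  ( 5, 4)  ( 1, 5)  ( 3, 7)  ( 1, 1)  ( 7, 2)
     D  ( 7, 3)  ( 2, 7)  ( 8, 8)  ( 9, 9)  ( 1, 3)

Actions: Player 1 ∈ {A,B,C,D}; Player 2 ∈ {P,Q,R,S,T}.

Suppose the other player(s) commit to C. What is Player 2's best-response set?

u_2(P vs C) = 4
u_2(Q vs C) = 5
u_2(R vs C) = 7
u_2(S vs C) = 1
u_2(T vs C) = 2
max payoff 7 at {R}

argmax u_2 = {R}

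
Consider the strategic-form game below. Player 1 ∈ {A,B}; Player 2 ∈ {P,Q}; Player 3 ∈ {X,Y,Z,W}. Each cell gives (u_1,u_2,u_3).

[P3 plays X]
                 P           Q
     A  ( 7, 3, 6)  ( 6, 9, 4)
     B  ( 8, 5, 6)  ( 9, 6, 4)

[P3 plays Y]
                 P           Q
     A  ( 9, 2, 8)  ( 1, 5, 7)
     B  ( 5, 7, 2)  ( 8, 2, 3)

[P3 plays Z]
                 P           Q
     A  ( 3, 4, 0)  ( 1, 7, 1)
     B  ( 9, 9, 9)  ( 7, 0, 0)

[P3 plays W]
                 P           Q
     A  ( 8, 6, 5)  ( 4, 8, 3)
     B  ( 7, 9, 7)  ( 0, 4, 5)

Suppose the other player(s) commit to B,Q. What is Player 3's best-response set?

u_3(X vs B,Q) = 4
u_3(Y vs B,Q) = 3
u_3(Z vs B,Q) = 0
u_3(W vs B,Q) = 5
max payoff 5 at {W}

P3 best: {W}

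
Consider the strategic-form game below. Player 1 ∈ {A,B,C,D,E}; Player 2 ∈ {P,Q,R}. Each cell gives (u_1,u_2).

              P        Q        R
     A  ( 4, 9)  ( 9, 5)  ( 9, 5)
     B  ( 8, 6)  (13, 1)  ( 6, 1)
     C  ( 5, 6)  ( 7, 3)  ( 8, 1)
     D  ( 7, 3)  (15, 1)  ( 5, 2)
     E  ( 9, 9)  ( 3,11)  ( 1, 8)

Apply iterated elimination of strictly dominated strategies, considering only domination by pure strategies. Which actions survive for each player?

P2 drop R (P beats it: A:9>5 B:6>1 C:6>1 D:3>2 E:9>8)
P1 drop A (B beats it: P:8>4 Q:13>9)
P1 drop C (B beats it: P:8>5 Q:13>7)
P1→{B,D,E} P2→{P,Q}

IESDS → P1:{B,D,E} P2:{P,Q}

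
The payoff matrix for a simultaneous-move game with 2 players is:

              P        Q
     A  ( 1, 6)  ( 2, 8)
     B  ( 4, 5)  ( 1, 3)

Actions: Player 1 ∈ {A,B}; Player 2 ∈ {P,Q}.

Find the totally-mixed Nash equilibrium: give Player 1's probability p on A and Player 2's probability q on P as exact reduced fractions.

P1 indiff ⇒ q·1+(1-q)·2 = q·4+(1-q)·1 ⇒ q(-3) = (1-q)(-1) ⇒ q = 1/4
P2 indiff ⇒ p·6+(1-p)·5 = p·8+(1-p)·3 ⇒ p(-2) = (1-p)(-2) ⇒ p = 1/2

(p,q) = (1/2, 1/4)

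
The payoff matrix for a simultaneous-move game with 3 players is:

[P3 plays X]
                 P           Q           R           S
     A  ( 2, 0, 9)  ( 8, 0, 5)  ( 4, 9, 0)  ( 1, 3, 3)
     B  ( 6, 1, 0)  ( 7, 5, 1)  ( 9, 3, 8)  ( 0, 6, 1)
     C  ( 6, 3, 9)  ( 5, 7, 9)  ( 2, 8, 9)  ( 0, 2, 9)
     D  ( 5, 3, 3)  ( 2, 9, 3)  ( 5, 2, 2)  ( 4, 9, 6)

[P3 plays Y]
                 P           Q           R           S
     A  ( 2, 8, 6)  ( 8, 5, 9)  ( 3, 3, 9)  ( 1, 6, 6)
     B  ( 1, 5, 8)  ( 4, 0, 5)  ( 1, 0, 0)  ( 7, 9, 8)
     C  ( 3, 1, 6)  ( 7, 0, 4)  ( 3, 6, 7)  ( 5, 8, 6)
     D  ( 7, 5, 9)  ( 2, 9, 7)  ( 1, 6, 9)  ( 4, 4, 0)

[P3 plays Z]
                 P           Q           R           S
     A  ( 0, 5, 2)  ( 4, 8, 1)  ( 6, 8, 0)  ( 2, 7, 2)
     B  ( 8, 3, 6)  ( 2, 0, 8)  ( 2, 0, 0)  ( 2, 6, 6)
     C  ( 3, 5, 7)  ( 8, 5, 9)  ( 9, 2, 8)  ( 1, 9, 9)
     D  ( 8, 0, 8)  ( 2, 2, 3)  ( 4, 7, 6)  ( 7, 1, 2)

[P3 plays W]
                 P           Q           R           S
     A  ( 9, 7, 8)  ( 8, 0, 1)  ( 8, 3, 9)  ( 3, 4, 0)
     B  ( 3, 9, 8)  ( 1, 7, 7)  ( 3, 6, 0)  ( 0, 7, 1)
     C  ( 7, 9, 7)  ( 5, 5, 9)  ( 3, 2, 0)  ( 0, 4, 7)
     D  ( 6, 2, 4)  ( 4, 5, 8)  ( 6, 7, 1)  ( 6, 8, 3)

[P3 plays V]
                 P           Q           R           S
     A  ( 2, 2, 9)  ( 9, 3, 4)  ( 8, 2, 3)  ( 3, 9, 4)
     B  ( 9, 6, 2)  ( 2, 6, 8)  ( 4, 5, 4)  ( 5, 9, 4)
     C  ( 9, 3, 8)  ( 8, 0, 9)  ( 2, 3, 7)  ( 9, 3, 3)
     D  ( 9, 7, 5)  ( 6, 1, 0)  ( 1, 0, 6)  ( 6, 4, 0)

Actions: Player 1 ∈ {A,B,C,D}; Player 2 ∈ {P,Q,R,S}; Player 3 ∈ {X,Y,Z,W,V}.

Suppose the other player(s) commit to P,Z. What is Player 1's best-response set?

u_1(A vs P,Z) = 0
u_1(B vs P,Z) = 8
u_1(C vs P,Z) = 3
u_1(D vs P,Z) = 8
max payoff 8 at {B,D}

argmax u_1 = {B,D}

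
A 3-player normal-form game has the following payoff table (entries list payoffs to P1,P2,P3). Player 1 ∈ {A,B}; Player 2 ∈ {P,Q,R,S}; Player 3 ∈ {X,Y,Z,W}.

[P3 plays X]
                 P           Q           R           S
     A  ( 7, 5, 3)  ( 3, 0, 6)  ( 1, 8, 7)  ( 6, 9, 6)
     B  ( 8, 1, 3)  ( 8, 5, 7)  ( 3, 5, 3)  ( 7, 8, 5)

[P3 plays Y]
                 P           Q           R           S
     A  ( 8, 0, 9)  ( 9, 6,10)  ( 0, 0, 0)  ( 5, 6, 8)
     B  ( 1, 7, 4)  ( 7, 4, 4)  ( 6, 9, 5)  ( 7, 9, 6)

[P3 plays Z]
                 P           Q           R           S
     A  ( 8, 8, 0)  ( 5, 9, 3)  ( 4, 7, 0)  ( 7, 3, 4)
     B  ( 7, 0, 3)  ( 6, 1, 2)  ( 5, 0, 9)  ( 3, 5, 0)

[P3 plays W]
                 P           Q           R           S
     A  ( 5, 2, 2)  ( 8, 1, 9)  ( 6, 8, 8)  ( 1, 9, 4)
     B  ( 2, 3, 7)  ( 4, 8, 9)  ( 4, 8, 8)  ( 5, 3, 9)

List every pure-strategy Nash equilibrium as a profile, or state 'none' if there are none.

Nash profiles: (A,Q,Y)

(A,P,X): not NE [P1→B gives 8>7; P2→S gives 9>5; P3→Y gives 9>3]
(A,P,Y): not NE [P2→S gives 6>0]
(A,P,Z): not NE [P2→Q gives 9>8; P3→Y gives 9>0]
(A,P,W): not NE [P2→S gives 9>2; P3→Y gives 9>2]
(A,Q,X): not NE [P1→B gives 8>3; P2→S gives 9>0; P3→Y gives 10>6]
(A,Q,Y): NE
(A,Q,Z): not NE [P1→B gives 6>5; P3→Y gives 10>3]
(A,Q,W): not NE [P2→S gives 9>1; P3→Y gives 10>9]
(A,R,X): not NE [P1→B gives 3>1; P2→S gives 9>8; P3→W gives 8>7]
(A,R,Y): not NE [P1→B gives 6>0; P2→S gives 6>0; P3→W gives 8>0]
(A,R,Z): not NE [P1→B gives 5>4; P2→Q gives 9>7; P3→W gives 8>0]
(A,R,W): not NE [P2→S gives 9>8]
(A,S,X): not NE [P1→B gives 7>6; P3→Y gives 8>6]
(A,S,Y): not NE [P1→B gives 7>5]
(A,S,Z): not NE [P2→Q gives 9>3; P3→Y gives 8>4]
(A,S,W): not NE [P1→B gives 5>1; P3→Y gives 8>4]
(B,P,X): not NE [P2→S gives 8>1; P3→W gives 7>3]
(B,P,Y): not NE [P1→A gives 8>1; P2→S gives 9>7; P3→W gives 7>4]
(B,P,Z): not NE [P1→A gives 8>7; P2→S gives 5>0; P3→W gives 7>3]
(B,P,W): not NE [P1→A gives 5>2; P2→R gives 8>3]
(B,Q,X): not NE [P2→S gives 8>5; P3→W gives 9>7]
(B,Q,Y): not NE [P1→A gives 9>7; P2→S gives 9>4; P3→W gives 9>4]
(B,Q,Z): not NE [P2→S gives 5>1; P3→W gives 9>2]
(B,Q,W): not NE [P1→A gives 8>4]
(B,R,X): not NE [P2→S gives 8>5; P3→Z gives 9>3]
(B,R,Y): not NE [P3→Z gives 9>5]
(B,R,Z): not NE [P2→S gives 5>0]
(B,R,W): not NE [P1→A gives 6>4; P3→Z gives 9>8]
(B,S,X): not NE [P3→W gives 9>5]
(B,S,Y): not NE [P3→W gives 9>6]
(B,S,Z): not NE [P1→A gives 7>3; P3→W gives 9>0]
(B,S,W): not NE [P2→R gives 8>3]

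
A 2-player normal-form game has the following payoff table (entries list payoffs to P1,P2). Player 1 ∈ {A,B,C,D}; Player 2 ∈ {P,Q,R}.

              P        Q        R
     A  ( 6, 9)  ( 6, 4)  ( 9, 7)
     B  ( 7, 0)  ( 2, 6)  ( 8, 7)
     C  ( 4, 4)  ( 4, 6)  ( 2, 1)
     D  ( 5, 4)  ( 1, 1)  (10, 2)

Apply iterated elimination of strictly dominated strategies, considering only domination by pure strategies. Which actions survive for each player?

P1 drop C (A beats it: P:6>4 Q:6>4 R:9>2)
P2 drop Q (R beats it: A:7>4 B:7>6 D:2>1)
P1→{A,B,D} P2→{P,R}

Survivors P1:{A,B,D} P2:{P,R}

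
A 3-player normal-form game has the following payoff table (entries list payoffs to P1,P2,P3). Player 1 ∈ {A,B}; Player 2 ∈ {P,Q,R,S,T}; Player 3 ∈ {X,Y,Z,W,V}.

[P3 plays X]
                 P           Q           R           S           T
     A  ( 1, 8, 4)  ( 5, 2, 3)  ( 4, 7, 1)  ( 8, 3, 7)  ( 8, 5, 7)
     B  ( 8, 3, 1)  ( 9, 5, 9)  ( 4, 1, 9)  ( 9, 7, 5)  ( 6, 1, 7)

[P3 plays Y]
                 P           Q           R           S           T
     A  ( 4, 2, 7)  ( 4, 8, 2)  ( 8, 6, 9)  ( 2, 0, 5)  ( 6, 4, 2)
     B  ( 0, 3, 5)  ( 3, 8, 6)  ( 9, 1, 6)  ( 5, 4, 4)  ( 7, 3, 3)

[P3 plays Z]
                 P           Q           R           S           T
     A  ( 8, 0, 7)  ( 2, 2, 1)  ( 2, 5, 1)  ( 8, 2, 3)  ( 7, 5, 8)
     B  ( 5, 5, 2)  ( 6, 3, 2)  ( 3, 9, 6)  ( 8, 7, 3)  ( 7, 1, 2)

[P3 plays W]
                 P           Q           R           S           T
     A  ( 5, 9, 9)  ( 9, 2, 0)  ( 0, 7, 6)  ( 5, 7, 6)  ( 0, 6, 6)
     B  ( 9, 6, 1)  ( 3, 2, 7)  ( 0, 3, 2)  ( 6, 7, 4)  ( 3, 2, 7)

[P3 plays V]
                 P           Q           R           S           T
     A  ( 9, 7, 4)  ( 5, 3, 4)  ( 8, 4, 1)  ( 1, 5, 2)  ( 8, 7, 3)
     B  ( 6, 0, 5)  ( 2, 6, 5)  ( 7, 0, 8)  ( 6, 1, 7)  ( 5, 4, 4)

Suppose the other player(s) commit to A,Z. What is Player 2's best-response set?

u_2(P vs A,Z) = 0
u_2(Q vs A,Z) = 2
u_2(R vs A,Z) = 5
u_2(S vs A,Z) = 2
u_2(T vs A,Z) = 5
max payoff 5 at {R,T}

BR_2 = {R,T}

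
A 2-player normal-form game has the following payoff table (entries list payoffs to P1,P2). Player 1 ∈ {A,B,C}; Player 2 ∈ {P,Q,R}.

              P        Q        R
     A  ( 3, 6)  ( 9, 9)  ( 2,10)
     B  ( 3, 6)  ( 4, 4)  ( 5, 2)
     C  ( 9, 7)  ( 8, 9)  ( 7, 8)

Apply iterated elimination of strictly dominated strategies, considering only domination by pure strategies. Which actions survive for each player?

P1 drop B (C beats it: P:9>3 Q:8>4 R:7>5)
P2 drop P (Q beats it: A:9>6 C:9>7)
P1→{A,C} P2→{Q,R}

Survivors P1:{A,C} P2:{Q,R}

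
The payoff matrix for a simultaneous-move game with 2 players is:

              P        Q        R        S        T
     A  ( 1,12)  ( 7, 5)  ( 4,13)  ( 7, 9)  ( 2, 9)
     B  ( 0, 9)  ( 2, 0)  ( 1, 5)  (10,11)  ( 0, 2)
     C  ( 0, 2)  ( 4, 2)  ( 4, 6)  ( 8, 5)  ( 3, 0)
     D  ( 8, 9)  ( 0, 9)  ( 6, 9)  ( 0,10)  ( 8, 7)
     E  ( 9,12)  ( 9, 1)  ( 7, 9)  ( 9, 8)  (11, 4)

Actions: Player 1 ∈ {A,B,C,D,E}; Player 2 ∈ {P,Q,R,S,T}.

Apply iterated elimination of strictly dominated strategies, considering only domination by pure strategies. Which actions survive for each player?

P1 drop A (E beats it: P:9>1 Q:9>7 R:7>4 S:9>7 T:11>2)
P1 drop C (E beats it: P:9>0 Q:9>4 R:7>4 S:9>8 T:11>3)
P1 drop D (E beats it: P:9>8 Q:9>0 R:7>6 S:9>0 T:11>8)
P2 drop Q (P beats it: B:9>0 E:12>1)
P2 drop R (P beats it: B:9>5 E:12>9)
P2 drop T (P beats it: B:9>2 E:12>4)
P1→{B,E} P2→{P,S}

Remaining: P1:{B,E} P2:{P,S}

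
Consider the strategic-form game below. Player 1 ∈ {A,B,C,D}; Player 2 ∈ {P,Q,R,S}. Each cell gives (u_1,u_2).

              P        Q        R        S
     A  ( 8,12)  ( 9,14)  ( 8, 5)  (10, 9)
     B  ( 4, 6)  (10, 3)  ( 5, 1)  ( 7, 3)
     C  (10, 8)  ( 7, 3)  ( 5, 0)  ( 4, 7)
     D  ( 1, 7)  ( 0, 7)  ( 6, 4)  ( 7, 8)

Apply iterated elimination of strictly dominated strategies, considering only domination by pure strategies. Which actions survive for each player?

IESDS → P1:{A,B,C} P2:{P,Q}

P1 drop D (A beats it: P:8>1 Q:9>0 R:8>6 S:10>7)
P2 drop R (P beats it: A:12>5 B:6>1 C:8>0)
P2 drop S (P beats it: A:12>9 B:6>3 C:8>7)
P1→{A,B,C} P2→{P,Q}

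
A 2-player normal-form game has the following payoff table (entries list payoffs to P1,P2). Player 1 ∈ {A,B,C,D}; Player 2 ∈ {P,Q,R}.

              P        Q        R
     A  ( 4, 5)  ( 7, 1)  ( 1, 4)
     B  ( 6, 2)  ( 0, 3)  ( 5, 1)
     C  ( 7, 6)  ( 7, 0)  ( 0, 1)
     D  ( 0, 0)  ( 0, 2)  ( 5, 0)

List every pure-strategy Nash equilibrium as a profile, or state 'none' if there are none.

PSNE = {(C,P)}

(A,P): not NE [P1→C gives 7>4]
(A,Q): not NE [P2→P gives 5>1]
(A,R): not NE [P1→D gives 5>1; P2→P gives 5>4]
(B,P): not NE [P1→C gives 7>6; P2→Q gives 3>2]
(B,Q): not NE [P1→C gives 7>0]
(B,R): not NE [P2→Q gives 3>1]
(C,P): NE
(C,Q): not NE [P2→P gives 6>0]
(C,R): not NE [P1→D gives 5>0; P2→P gives 6>1]
(D,P): not NE [P1→C gives 7>0; P2→Q gives 2>0]
(D,Q): not NE [P1→C gives 7>0]
(D,R): not NE [P2→Q gives 2>0]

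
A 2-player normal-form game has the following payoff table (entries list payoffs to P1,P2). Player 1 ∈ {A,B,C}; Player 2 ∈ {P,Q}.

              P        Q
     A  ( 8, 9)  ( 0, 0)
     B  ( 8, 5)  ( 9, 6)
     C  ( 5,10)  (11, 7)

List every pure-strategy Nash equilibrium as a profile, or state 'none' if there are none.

NE set: (A,P)

(A,P): NE
(A,Q): not NE [P1→C gives 11>0; P2→P gives 9>0]
(B,P): not NE [P2→Q gives 6>5]
(B,Q): not NE [P1→C gives 11>9]
(C,P): not NE [P1→B gives 8>5]
(C,Q): not NE [P2→P gives 10>7]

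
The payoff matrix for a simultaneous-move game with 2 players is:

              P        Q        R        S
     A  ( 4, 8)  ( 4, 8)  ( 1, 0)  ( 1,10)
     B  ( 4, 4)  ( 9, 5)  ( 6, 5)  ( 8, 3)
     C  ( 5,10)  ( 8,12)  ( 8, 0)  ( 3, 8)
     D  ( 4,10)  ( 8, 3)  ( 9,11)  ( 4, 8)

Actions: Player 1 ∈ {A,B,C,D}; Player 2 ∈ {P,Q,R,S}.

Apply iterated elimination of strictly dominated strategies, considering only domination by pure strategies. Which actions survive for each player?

P1 drop A (C beats it: P:5>4 Q:8>4 R:8>1 S:3>1)
P2 drop S (P beats it: B:4>3 C:10>8 D:10>8)
P1→{B,C,D} P2→{P,Q,R}

IESDS → P1:{B,C,D} P2:{P,Q,R}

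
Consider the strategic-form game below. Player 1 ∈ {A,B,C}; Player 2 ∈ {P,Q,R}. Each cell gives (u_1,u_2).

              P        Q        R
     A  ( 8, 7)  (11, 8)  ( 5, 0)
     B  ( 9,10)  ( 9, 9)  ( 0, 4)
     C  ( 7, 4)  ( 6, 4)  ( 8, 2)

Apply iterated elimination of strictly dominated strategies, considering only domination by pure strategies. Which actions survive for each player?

P2 drop R (P beats it: A:7>0 B:10>4 C:4>2)
P1 drop C (A beats it: P:8>7 Q:11>6)
P1→{A,B} P2→{P,Q}

Remaining: P1:{A,B} P2:{P,Q}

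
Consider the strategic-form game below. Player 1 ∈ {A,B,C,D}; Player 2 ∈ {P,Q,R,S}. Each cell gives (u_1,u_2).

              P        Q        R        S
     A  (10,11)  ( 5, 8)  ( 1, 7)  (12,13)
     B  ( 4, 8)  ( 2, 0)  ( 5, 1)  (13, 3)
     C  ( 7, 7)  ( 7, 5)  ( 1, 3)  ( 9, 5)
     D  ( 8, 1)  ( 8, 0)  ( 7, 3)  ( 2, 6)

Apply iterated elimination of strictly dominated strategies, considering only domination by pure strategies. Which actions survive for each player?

P2 drop Q (P beats it: A:11>8 B:8>0 C:7>5 D:1>0)
P2 drop R (S beats it: A:13>7 B:3>1 C:5>3 D:6>3)
P1 drop C (A beats it: P:10>7 S:12>9)
P1 drop D (A beats it: P:10>8 S:12>2)
P1→{A,B} P2→{P,S}

Remaining: P1:{A,B} P2:{P,S}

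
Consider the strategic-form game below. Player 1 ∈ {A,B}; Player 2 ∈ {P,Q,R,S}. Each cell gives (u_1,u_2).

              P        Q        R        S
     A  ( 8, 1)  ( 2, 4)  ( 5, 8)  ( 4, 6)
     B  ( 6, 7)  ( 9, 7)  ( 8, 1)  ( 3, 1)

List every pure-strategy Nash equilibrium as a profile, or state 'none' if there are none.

Nash profiles: (B,Q)

(A,P): not NE [P2→R gives 8>1]
(A,Q): not NE [P1→B gives 9>2; P2→R gives 8>4]
(A,R): not NE [P1→B gives 8>5]
(A,S): not NE [P2→R gives 8>6]
(B,P): not NE [P1→A gives 8>6]
(B,Q): NE
(B,R): not NE [P2→Q gives 7>1]
(B,S): not NE [P1→A gives 4>3; P2→Q gives 7>1]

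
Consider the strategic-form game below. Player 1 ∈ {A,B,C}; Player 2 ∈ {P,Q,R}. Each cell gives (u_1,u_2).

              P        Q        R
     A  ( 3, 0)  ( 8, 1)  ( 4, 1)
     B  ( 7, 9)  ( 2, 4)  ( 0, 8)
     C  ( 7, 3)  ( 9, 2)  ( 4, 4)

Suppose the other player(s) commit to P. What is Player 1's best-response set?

P1 best: {B,C}

u_1(A vs P) = 3
u_1(B vs P) = 7
u_1(C vs P) = 7
max payoff 7 at {B,C}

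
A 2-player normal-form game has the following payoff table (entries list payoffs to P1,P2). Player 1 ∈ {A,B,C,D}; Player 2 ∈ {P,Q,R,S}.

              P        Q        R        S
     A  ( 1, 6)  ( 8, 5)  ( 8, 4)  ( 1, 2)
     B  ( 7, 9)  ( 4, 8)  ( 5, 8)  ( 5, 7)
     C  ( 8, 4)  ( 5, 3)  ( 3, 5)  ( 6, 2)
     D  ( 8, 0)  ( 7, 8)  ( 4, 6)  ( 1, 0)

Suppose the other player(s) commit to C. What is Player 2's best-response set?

argmax u_2 = {R}

u_2(P vs C) = 4
u_2(Q vs C) = 3
u_2(R vs C) = 5
u_2(S vs C) = 2
max payoff 5 at {R}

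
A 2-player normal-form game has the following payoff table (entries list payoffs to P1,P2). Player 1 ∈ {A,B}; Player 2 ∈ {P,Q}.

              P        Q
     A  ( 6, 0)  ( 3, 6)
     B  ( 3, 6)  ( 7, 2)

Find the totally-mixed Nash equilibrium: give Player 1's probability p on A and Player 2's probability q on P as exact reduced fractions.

P1 indiff ⇒ q·6+(1-q)·3 = q·3+(1-q)·7 ⇒ q(3) = (1-q)(4) ⇒ q = 4/7
P2 indiff ⇒ p·0+(1-p)·6 = p·6+(1-p)·2 ⇒ p(-6) = (1-p)(-4) ⇒ p = 2/5

p=2/5, q=4/7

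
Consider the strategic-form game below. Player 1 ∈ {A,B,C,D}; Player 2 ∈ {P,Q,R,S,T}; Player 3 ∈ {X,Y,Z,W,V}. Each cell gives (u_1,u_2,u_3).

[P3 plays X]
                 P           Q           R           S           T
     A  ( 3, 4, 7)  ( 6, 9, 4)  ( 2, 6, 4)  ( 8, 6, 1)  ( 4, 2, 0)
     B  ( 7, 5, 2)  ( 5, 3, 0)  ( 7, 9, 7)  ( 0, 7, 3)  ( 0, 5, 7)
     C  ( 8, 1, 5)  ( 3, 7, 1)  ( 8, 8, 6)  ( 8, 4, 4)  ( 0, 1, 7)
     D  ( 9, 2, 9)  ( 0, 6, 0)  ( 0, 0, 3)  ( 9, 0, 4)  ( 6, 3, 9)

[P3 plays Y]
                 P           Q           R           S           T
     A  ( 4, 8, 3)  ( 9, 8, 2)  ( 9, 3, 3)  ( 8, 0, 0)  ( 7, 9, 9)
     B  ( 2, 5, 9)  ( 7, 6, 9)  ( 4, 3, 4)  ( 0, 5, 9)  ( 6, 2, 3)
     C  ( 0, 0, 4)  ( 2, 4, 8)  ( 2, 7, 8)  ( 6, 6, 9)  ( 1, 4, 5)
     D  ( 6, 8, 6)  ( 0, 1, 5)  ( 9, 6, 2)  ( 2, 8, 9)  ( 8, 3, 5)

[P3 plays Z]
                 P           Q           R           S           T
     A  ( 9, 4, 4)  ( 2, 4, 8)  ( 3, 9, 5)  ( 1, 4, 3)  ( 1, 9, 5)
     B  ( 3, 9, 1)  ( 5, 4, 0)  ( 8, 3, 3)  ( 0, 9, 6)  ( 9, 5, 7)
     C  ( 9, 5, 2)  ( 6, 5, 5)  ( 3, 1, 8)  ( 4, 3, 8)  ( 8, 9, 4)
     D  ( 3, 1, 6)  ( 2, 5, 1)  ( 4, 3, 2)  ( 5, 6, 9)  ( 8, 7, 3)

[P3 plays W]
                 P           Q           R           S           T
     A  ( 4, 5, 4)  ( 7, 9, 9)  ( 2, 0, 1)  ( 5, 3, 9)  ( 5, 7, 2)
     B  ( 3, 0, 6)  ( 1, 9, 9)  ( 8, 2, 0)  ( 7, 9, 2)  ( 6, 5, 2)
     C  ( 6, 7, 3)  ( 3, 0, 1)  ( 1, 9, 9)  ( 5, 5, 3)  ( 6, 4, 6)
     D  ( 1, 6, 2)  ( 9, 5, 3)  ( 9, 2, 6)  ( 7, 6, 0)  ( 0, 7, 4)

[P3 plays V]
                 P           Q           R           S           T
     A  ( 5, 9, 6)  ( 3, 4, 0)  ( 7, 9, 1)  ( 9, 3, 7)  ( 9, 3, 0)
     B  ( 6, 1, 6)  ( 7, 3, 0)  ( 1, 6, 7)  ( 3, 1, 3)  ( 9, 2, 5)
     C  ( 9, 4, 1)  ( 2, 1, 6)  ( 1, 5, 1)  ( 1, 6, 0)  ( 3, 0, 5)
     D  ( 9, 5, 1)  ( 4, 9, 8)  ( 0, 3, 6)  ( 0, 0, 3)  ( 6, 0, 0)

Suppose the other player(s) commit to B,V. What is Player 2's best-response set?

u_2(P vs B,V) = 1
u_2(Q vs B,V) = 3
u_2(R vs B,V) = 6
u_2(S vs B,V) = 1
u_2(T vs B,V) = 2
max payoff 6 at {R}

BR_2 = {R}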